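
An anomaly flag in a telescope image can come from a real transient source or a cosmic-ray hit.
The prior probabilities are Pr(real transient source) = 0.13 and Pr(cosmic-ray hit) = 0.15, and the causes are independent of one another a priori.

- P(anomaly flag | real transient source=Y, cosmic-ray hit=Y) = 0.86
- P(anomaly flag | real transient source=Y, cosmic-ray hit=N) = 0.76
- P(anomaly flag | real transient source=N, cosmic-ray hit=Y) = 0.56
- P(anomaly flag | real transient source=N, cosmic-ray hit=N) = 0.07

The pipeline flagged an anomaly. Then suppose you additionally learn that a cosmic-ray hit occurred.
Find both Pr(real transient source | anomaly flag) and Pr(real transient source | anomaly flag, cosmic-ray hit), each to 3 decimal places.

Pr(real transient source | anomaly flag) ≈ 0.447; Pr(real transient source | anomaly flag, cosmic-ray hit) ≈ 0.187

For the numerator, keep only real transient source=true terms: 0.083980 + 0.016770 = 0.100750
Denominator P(anomaly flag): 0.07*0.87*0.85 + 0.56*0.87*0.15 + 0.76*0.13*0.85 + 0.86*0.13*0.15 = 0.225595
Posterior = 0.100750 / 0.225595 ≈ 0.447

With the extra evidence:
P(anomaly flag | cosmic-ray hit) = 0.56*0.87 + 0.86*0.13 = 0.487200 + 0.111800 = 0.599000
The real transient source-present share is 0.86*0.13 = 0.111800.
So P(real transient source | anomaly flag, cosmic-ray hit) = 0.111800/0.599000 ≈ 0.187.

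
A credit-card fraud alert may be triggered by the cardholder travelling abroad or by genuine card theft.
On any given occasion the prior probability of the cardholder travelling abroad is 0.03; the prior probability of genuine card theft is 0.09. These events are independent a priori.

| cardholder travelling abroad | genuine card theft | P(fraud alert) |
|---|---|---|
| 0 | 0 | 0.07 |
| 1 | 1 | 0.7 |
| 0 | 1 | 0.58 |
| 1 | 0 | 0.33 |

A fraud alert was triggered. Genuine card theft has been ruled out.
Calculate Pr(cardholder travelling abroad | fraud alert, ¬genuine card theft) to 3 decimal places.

P(fraud alert | ¬genuine card theft) = 0.07×0.97 + 0.33×0.03 = 0.067900 + 0.009900 = 0.077800
The cardholder travelling abroad-present share is 0.33×0.03 = 0.009900.
Hence the posterior is 0.009900/0.077800 ≈ 0.127.

Pr(cardholder travelling abroad | fraud alert, ¬genuine card theft) ≈ 0.127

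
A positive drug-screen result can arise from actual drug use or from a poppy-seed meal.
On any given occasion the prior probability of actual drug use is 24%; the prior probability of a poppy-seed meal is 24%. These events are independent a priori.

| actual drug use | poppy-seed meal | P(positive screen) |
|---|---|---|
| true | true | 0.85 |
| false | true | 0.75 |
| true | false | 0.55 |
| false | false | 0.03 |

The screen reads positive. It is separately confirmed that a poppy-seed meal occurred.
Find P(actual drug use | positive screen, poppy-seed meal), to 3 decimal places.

P(actual drug use | positive screen, poppy-seed meal) ≈ 0.264

Sum P(positive screen|·) weighted by the priors over both values of actual drug use:
  P(positive screen | poppy-seed meal) = 0.75×0.76 + 0.85×0.24
        = 0.570000 + 0.204000 = 0.774000
Configurations with actual drug use contribute 0.204000, so
  P(actual drug use | positive screen, poppy-seed meal) = 0.204000 / 0.774000 ≈ 0.264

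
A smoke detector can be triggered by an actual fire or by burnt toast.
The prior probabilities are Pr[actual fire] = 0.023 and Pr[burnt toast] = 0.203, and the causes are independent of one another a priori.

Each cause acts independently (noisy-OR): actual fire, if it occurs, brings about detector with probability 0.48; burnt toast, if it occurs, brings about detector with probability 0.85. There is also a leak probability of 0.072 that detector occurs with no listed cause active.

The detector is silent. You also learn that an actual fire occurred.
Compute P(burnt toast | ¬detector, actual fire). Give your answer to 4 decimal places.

P(burnt toast | ¬detector, actual fire) ≈ 0.0368

Under noisy-OR, P(detector | causes) = 1 − (1−0.072)·∏(1−qᵢ) over the active causes.
By total probability over both values of burnt toast:
  P(¬detector | actual fire) = 0.48256×0.797 + 0.072384×0.203
        = 0.384600 + 0.014694 = 0.399294
Configurations with burnt toast contribute 0.014694, so
  P(burnt toast | ¬detector, actual fire) = 0.014694 / 0.399294 ≈ 0.0368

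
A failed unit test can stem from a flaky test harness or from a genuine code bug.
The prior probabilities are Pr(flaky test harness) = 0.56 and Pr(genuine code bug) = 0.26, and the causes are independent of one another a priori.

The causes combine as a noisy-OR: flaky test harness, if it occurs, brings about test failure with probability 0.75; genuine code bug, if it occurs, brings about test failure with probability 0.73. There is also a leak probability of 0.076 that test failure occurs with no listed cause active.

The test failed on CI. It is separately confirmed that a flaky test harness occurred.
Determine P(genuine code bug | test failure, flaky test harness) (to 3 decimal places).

P(genuine code bug | test failure, flaky test harness) ≈ 0.300

Under noisy-OR, P(test failure | causes) = 1 − (1−0.076)·∏(1−qᵢ) over the active causes.
Sum P(test failure|·) weighted by the priors over both values of genuine code bug:
  P(test failure | flaky test harness) = 0.769·0.74 + 0.93763·0.26
        = 0.569060 + 0.243784 = 0.812844
Configurations with genuine code bug contribute 0.243784, so
  P(genuine code bug | test failure, flaky test harness) = 0.243784 / 0.812844 ≈ 0.300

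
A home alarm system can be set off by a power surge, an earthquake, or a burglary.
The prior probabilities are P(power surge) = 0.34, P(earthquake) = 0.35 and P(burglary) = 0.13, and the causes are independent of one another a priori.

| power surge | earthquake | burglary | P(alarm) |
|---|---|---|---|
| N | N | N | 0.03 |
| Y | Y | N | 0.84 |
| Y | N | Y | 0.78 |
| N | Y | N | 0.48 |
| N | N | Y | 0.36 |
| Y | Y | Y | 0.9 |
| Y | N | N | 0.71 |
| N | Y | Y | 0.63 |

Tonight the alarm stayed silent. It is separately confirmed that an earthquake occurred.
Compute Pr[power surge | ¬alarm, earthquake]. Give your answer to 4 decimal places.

Pr[power surge | ¬alarm, earthquake] ≈ 0.1354

P(¬alarm | earthquake) = 0.52×0.66×0.87 + 0.37×0.66×0.13 + 0.16×0.34×0.87 + 0.1×0.34×0.13 = 0.298584 + 0.031746 + 0.047328 + 0.004420 = 0.382078
Of this, 0.051748 comes from 0.047328 + 0.004420 (the power surge=true cases).
So P(power surge | ¬alarm, earthquake) = 0.051748/0.382078 ≈ 0.1354.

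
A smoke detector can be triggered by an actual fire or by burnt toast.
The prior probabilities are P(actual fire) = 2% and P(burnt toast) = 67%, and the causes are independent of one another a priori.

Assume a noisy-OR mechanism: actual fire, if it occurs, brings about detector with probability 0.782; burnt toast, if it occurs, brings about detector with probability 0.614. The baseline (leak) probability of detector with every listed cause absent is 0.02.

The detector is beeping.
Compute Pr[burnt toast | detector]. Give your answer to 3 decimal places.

Pr[burnt toast | detector] ≈ 0.973

Under noisy-OR, P(detector | causes) = 1 − (1−0.02)·∏(1−qᵢ) over the active causes.
P(detector) = 0.02*0.98*0.33 + 0.62172*0.98*0.67 + 0.78636*0.02*0.33 + 0.917535*0.02*0.67 = 0.006468 + 0.408221 + 0.005190 + 0.012295 = 0.432174
The burnt toast-present share is 0.408221 + 0.012295 = 0.420516.
So P(burnt toast | detector) = 0.420516/0.432174 ≈ 0.973.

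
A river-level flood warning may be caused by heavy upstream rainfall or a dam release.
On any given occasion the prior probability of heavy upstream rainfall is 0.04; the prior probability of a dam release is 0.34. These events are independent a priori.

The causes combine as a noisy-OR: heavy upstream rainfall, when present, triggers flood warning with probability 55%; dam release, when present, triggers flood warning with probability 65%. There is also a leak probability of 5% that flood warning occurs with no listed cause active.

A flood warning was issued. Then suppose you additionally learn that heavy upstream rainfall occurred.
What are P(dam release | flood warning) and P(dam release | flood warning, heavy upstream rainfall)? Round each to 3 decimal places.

Under noisy-OR, P(flood warning | causes) = 1 − (1−0.05)·∏(1−qᵢ) over the active causes.
Numerator (weight on configurations with dam release): 0.217872 + 0.011565 = 0.229437
The normalizing constant is 0.05·0.96·0.66 + 0.6675·0.96·0.34 + 0.5725·0.04·0.66 + 0.850375·0.04·0.34 = 0.276231
Posterior = 0.229437 / 0.276231 ≈ 0.831

With the extra evidence:
For the numerator, keep only dam release=true terms: 0.850375*0.34 = 0.289128
Normalizer over all consistent configurations: 0.5725*0.66 + 0.850375*0.34 = 0.666978
P(dam release | flood warning, heavy upstream rainfall) = 0.289128/0.666978 ≈ 0.433
This is intercausal reasoning (explaining away): once heavy upstream rainfall accounts for the flood warning, dam release becomes less likely.

P(dam release | flood warning) ≈ 0.831; P(dam release | flood warning, heavy upstream rainfall) ≈ 0.433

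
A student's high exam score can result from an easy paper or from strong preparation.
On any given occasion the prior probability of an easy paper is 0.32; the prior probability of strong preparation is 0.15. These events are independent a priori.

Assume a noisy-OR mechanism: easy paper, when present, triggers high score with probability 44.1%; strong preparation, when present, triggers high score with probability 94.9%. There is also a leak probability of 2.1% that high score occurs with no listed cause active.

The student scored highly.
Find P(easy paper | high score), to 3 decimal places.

P(easy paper | high score) ≈ 0.609

Under noisy-OR, P(high score | causes) = 1 − (1−0.021)·∏(1−qᵢ) over the active causes.
Weight on easy paper=true, given the evidence: 0.123145 + 0.046660 = 0.169805
Denominator P(high score): 0.021·0.68·0.85 + 0.950071·0.68·0.15 + 0.452739·0.32·0.85 + 0.97209·0.32·0.15 = 0.278850
Posterior = 0.169805 / 0.278850 ≈ 0.609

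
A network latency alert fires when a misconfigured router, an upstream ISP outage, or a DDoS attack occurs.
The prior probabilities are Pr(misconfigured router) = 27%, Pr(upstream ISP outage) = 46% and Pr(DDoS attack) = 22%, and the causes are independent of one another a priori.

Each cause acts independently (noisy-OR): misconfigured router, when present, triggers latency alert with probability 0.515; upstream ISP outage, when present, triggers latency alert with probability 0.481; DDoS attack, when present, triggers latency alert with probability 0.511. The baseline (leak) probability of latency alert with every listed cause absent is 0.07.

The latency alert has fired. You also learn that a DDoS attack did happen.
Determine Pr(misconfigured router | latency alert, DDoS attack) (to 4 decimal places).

Pr(misconfigured router | latency alert, DDoS attack) ≈ 0.3217

Under noisy-OR, P(latency alert | causes) = 1 − (1−0.07)·∏(1−qᵢ) over the active causes.
Enumerate the 4 (misconfigured router, upstream ISP outage) configurations and weight by the priors:
  P(latency alert | DDoS attack) = 0.54523·0.73·0.54 + 0.763974·0.73·0.46 + 0.779437·0.27·0.54 + 0.885528·0.27·0.46
        = 0.214930 + 0.256542 + 0.113642 + 0.109983 = 0.695097
Keeping only the misconfigured router-present terms gives 0.223625, so
  P(misconfigured router | latency alert, DDoS attack) = 0.223625 / 0.695097 ≈ 0.3217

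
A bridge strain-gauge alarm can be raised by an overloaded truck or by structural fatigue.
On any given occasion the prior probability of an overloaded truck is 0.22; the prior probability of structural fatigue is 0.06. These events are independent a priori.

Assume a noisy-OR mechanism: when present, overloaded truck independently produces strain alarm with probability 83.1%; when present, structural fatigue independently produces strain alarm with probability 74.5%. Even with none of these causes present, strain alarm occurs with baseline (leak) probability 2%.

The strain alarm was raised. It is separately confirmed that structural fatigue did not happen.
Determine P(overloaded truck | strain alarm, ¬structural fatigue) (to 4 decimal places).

P(overloaded truck | strain alarm, ¬structural fatigue) ≈ 0.9217

Under noisy-OR, P(strain alarm | causes) = 1 − (1−0.02)·∏(1−qᵢ) over the active causes.
Enumerate both values of overloaded truck and weight by the priors:
  P(strain alarm | ¬structural fatigue) = 0.02·0.78 + 0.83438·0.22
        = 0.015600 + 0.183564 = 0.199164
The terms with overloaded truck present sum to 0.183564, so
  P(overloaded truck | strain alarm, ¬structural fatigue) = 0.183564 / 0.199164 ≈ 0.9217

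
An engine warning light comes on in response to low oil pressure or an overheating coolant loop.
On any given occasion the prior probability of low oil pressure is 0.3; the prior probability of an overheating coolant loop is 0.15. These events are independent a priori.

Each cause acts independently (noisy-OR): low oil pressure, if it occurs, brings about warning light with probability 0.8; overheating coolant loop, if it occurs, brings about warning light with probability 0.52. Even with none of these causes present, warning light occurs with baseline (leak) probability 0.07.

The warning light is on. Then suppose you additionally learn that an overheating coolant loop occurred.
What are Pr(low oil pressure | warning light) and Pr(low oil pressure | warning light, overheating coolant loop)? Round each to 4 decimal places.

Pr(low oil pressure | warning light) ≈ 0.7136; Pr(low oil pressure | warning light, overheating coolant loop) ≈ 0.4135

Under noisy-OR, P(warning light | causes) = 1 − (1−0.07)·∏(1−qᵢ) over the active causes.
Numerator (weight on configurations with low oil pressure): 0.207570 + 0.040982 = 0.248552
Normalizer over all consistent configurations: 0.07×0.7×0.85 + 0.5536×0.7×0.15 + 0.814×0.3×0.85 + 0.91072×0.3×0.15 = 0.348330
P(low oil pressure | warning light) = 0.248552/0.348330 ≈ 0.7136

Now condition on the additional information:
Weight on low oil pressure=true, given the evidence: 0.91072×0.3 = 0.273216
Denominator P(warning light | overheating coolant loop): 0.5536×0.7 + 0.91072×0.3 = 0.660736
P(low oil pressure | warning light, overheating coolant loop) = 0.273216/0.660736 ≈ 0.4135
— overheating coolant loop explains away the evidence for low oil pressure.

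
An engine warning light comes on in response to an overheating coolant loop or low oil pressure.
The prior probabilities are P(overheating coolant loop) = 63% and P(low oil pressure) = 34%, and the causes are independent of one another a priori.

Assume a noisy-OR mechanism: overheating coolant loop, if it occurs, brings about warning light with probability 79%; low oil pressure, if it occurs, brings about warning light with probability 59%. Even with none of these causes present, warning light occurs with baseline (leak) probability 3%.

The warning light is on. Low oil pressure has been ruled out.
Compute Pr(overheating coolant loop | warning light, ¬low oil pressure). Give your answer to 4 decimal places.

Under noisy-OR, P(warning light | causes) = 1 − (1−0.03)·∏(1−qᵢ) over the active causes.
P(warning light | ¬low oil pressure) = 0.03×0.37 + 0.7963×0.63 = 0.011100 + 0.501669 = 0.512769
The overheating coolant loop-present share is 0.7963×0.63 = 0.501669.
Hence the posterior is 0.501669/0.512769 ≈ 0.9784.

Pr(overheating coolant loop | warning light, ¬low oil pressure) ≈ 0.9784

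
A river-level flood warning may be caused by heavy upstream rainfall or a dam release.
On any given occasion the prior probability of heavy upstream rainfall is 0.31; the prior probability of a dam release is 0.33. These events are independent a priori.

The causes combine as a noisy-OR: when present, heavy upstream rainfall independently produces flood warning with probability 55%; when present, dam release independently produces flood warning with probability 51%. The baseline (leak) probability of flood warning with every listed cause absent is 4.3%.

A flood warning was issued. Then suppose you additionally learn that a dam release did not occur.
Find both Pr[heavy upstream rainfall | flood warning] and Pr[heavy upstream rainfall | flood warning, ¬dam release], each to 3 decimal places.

Under noisy-OR, P(flood warning | causes) = 1 − (1−0.043)·∏(1−qᵢ) over the active causes.
Sum P(flood warning|·) weighted by the priors over the 4 (heavy upstream rainfall, dam release) configurations:
  P(flood warning) = 0.043×0.69×0.67 + 0.53107×0.69×0.33 + 0.56935×0.31×0.67 + 0.788982×0.31×0.33
        = 0.019879 + 0.120925 + 0.118254 + 0.080713 = 0.339771
Keeping only the heavy upstream rainfall-present terms gives 0.198967, so
  P(heavy upstream rainfall | flood warning) = 0.198967 / 0.339771 ≈ 0.586

Now also conditioning on dam release≠true:
For the numerator, keep only heavy upstream rainfall=true terms: 0.56935*0.31 = 0.176499
Denominator P(flood warning | ¬dam release): 0.043*0.69 + 0.56935*0.31 = 0.206169
Posterior = 0.176499 / 0.206169 ≈ 0.856

Pr[heavy upstream rainfall | flood warning] ≈ 0.586; Pr[heavy upstream rainfall | flood warning, ¬dam release] ≈ 0.856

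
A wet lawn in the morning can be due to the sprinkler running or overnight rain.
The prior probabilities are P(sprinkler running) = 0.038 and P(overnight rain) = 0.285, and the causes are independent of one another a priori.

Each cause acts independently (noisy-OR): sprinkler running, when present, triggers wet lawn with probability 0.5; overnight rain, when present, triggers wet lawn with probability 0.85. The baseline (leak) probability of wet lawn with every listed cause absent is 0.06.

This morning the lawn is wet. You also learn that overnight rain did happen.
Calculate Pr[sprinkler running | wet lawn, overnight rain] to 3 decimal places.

Pr[sprinkler running | wet lawn, overnight rain] ≈ 0.041

Under noisy-OR, P(wet lawn | causes) = 1 − (1−0.06)·∏(1−qᵢ) over the active causes.
For the numerator, keep only sprinkler running=true terms: 0.9295·0.038 = 0.035321
Normalizer over all consistent configurations: 0.859·0.962 + 0.9295·0.038 = 0.861679
P(sprinkler running | wet lawn, overnight rain) = 0.035321/0.861679 ≈ 0.041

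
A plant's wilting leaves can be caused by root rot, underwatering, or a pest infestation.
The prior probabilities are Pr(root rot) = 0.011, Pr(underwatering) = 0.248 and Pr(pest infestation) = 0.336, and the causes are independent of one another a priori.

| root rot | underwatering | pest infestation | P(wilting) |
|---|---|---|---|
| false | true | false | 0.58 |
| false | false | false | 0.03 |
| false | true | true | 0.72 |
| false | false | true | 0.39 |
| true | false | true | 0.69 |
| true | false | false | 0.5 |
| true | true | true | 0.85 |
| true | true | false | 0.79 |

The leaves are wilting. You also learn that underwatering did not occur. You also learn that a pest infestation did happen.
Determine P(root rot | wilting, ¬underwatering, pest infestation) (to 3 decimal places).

P(root rot | wilting, ¬underwatering, pest infestation) ≈ 0.019

Sum P(wilting|·) weighted by the priors over both values of root rot:
  P(wilting | ¬underwatering, pest infestation) = 0.39*0.989 + 0.69*0.011
        = 0.385710 + 0.007590 = 0.393300
The terms with root rot present sum to 0.007590, so
  P(root rot | wilting, ¬underwatering, pest infestation) = 0.007590 / 0.393300 ≈ 0.019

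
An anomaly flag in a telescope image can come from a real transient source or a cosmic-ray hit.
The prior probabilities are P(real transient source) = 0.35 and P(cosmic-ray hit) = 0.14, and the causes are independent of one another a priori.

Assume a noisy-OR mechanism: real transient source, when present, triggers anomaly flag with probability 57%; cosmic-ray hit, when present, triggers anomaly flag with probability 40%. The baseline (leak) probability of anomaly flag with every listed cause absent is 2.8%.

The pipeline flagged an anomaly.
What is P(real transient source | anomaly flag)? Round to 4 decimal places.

Under noisy-OR, P(anomaly flag | causes) = 1 − (1−0.028)·∏(1−qᵢ) over the active causes.
P(anomaly flag) = 0.028·0.65·0.86 + 0.4168·0.65·0.14 + 0.58204·0.35·0.86 + 0.749224·0.35·0.14 = 0.015652 + 0.037929 + 0.175194 + 0.036712 = 0.265487
Of this, 0.211906 comes from 0.175194 + 0.036712 (the real transient source=true cases).
So P(real transient source | anomaly flag) = 0.211906/0.265487 ≈ 0.7982.

P(real transient source | anomaly flag) ≈ 0.7982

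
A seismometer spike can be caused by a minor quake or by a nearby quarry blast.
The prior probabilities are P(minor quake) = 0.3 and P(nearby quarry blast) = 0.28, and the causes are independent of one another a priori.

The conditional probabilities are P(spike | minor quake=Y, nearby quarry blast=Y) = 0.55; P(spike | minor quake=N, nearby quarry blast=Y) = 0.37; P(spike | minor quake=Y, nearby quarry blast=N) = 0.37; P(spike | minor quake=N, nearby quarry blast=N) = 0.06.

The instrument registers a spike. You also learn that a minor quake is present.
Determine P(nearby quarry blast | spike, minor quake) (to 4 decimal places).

P(spike | minor quake) = 0.37·0.72 + 0.55·0.28 = 0.266400 + 0.154000 = 0.420400
Restricting to configurations with nearby quarry blast present: 0.55·0.28 = 0.154000.
So P(nearby quarry blast | spike, minor quake) = 0.154000/0.420400 ≈ 0.3663.

P(nearby quarry blast | spike, minor quake) ≈ 0.3663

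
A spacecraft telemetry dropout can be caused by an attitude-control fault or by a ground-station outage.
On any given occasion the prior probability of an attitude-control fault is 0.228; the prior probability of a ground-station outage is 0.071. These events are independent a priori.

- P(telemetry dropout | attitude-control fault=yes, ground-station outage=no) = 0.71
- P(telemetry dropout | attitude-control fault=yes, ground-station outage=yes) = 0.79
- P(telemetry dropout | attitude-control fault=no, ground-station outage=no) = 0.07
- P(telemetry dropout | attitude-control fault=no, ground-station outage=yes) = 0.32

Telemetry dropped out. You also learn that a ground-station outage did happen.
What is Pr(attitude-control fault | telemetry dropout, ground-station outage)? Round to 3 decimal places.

Pr(attitude-control fault | telemetry dropout, ground-station outage) ≈ 0.422

P(telemetry dropout | ground-station outage) = 0.32·0.772 + 0.79·0.228 = 0.247040 + 0.180120 = 0.427160
Of this, 0.180120 comes from 0.79·0.228 (the attitude-control fault=true cases).
P(attitude-control fault | telemetry dropout, ground-station outage) = 0.180120 / 0.427160 ≈ 0.422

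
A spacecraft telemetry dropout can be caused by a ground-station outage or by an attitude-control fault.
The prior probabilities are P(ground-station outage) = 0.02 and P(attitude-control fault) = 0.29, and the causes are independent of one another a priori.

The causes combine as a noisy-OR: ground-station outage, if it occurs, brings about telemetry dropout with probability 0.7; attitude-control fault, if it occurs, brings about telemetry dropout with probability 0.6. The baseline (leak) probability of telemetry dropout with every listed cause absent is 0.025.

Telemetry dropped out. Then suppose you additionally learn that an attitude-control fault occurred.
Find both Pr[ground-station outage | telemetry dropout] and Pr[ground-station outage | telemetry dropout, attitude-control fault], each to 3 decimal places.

Under noisy-OR, P(telemetry dropout | causes) = 1 − (1−0.025)·∏(1−qᵢ) over the active causes.
P(telemetry dropout) = 0.025*0.98*0.71 + 0.61*0.98*0.29 + 0.7075*0.02*0.71 + 0.883*0.02*0.29 = 0.017395 + 0.173362 + 0.010046 + 0.005121 = 0.205924
The ground-station outage-present share is 0.010046 + 0.005121 = 0.015167.
Hence the posterior is 0.015167/0.205924 ≈ 0.074.

Now also conditioning on attitude-control fault=true:
Weight on ground-station outage=true, given the evidence: 0.883·0.02 = 0.017660
Denominator P(telemetry dropout | attitude-control fault): 0.61·0.98 + 0.883·0.02 = 0.615460
P(ground-station outage | telemetry dropout, attitude-control fault) = 0.017660/0.615460 ≈ 0.029
— attitude-control fault explains away the evidence for ground-station outage.

Pr[ground-station outage | telemetry dropout] ≈ 0.074; Pr[ground-station outage | telemetry dropout, attitude-control fault] ≈ 0.029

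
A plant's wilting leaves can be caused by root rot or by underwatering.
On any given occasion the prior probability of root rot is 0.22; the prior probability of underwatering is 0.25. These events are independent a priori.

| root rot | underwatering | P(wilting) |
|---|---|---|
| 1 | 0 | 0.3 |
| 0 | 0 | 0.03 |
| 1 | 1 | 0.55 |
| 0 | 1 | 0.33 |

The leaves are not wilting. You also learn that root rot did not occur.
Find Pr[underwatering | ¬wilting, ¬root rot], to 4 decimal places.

Pr[underwatering | ¬wilting, ¬root rot] ≈ 0.1872

P(¬wilting | ¬root rot) = 0.97*0.75 + 0.67*0.25 = 0.727500 + 0.167500 = 0.895000
Restricting to configurations with underwatering present: 0.67*0.25 = 0.167500.
So P(underwatering | ¬wilting, ¬root rot) = 0.167500/0.895000 ≈ 0.1872.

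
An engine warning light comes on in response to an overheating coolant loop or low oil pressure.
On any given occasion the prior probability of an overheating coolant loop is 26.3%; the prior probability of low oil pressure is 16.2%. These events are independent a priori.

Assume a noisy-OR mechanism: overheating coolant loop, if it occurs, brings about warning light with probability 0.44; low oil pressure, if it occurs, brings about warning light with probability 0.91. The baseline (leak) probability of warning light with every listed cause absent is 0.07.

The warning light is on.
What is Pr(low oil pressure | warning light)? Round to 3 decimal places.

Pr(low oil pressure | warning light) ≈ 0.502

Under noisy-OR, P(warning light | causes) = 1 − (1−0.07)·∏(1−qᵢ) over the active causes.
P(warning light) = 0.07×0.737×0.838 + 0.9163×0.737×0.162 + 0.4792×0.263×0.838 + 0.953128×0.263×0.162 = 0.043232 + 0.109401 + 0.105613 + 0.040609 = 0.298855
The low oil pressure-present share is 0.109401 + 0.040609 = 0.150010.
So P(low oil pressure | warning light) = 0.150010/0.298855 ≈ 0.502.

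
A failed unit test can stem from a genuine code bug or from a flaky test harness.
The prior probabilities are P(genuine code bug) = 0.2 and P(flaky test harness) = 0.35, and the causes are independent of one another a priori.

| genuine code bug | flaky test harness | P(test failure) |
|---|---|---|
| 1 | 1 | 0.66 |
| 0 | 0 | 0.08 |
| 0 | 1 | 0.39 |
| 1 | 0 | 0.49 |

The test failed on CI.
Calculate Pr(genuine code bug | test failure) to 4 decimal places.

Pr(genuine code bug | test failure) ≈ 0.4216

P(test failure) = 0.08*0.8*0.65 + 0.39*0.8*0.35 + 0.49*0.2*0.65 + 0.66*0.2*0.35 = 0.041600 + 0.109200 + 0.063700 + 0.046200 = 0.260700
Restricting to configurations with genuine code bug present: 0.063700 + 0.046200 = 0.109900.
P(genuine code bug | test failure) = 0.109900 / 0.260700 ≈ 0.4216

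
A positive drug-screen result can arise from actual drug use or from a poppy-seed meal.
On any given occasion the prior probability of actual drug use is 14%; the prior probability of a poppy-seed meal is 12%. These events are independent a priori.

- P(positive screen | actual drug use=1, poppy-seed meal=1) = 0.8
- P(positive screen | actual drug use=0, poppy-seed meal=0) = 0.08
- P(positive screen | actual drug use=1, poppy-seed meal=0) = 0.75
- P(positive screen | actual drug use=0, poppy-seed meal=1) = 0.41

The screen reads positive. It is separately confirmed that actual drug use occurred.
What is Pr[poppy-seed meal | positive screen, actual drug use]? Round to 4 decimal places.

Numerator (weight on configurations with poppy-seed meal): 0.8×0.12 = 0.096000
The normalizing constant is 0.75×0.88 + 0.8×0.12 = 0.756000
Posterior = 0.096000 / 0.756000 ≈ 0.1270

Pr[poppy-seed meal | positive screen, actual drug use] ≈ 0.1270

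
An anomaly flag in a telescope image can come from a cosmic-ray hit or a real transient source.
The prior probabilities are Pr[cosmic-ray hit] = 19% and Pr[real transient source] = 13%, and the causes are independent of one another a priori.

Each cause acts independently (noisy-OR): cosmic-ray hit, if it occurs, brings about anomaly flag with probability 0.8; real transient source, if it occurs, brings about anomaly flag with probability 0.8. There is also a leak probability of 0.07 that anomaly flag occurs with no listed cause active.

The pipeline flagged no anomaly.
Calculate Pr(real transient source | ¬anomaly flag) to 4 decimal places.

Pr(real transient source | ¬anomaly flag) ≈ 0.0290

Under noisy-OR, P(anomaly flag | causes) = 1 − (1−0.07)·∏(1−qᵢ) over the active causes.
For the numerator, keep only real transient source=true terms: 0.019586 + 0.000919 = 0.020505
Denominator P(¬anomaly flag): 0.93·0.81·0.87 + 0.186·0.81·0.13 + 0.186·0.19·0.87 + 0.0372·0.19·0.13 = 0.706622
Posterior = 0.020505 / 0.706622 ≈ 0.0290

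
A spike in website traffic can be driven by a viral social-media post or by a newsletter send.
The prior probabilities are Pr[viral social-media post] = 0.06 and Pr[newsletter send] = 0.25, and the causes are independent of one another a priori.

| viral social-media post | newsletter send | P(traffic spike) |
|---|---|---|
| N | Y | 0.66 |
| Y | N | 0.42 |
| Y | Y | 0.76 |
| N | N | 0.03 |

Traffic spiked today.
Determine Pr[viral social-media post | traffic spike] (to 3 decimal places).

P(traffic spike) = 0.03×0.94×0.75 + 0.66×0.94×0.25 + 0.42×0.06×0.75 + 0.76×0.06×0.25 = 0.021150 + 0.155100 + 0.018900 + 0.011400 = 0.206550
Of this, 0.030300 comes from 0.018900 + 0.011400 (the viral social-media post=true cases).
P(viral social-media post | traffic spike) = 0.030300 / 0.206550 ≈ 0.147

Pr[viral social-media post | traffic spike] ≈ 0.147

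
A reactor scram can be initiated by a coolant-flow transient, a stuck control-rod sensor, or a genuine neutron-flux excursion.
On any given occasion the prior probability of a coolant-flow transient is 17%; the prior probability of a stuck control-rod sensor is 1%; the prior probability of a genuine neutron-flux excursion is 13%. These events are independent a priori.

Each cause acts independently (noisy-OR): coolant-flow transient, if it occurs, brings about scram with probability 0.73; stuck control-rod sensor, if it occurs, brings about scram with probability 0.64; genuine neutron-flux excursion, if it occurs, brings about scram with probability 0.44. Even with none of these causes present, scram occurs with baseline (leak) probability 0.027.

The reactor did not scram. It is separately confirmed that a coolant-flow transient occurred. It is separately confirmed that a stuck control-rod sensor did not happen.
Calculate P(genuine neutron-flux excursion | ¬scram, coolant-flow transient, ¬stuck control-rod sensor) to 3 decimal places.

Under noisy-OR, P(scram | causes) = 1 − (1−0.027)·∏(1−qᵢ) over the active causes.
Enumerate both values of genuine neutron-flux excursion and weight by the priors:
  P(¬scram | coolant-flow transient, ¬stuck control-rod sensor) = 0.26271×0.87 + 0.147118×0.13
        = 0.228558 + 0.019125 = 0.247683
Configurations with genuine neutron-flux excursion contribute 0.019125, so
  P(genuine neutron-flux excursion | ¬scram, coolant-flow transient, ¬stuck control-rod sensor) = 0.019125 / 0.247683 ≈ 0.077

P(genuine neutron-flux excursion | ¬scram, coolant-flow transient, ¬stuck control-rod sensor) ≈ 0.077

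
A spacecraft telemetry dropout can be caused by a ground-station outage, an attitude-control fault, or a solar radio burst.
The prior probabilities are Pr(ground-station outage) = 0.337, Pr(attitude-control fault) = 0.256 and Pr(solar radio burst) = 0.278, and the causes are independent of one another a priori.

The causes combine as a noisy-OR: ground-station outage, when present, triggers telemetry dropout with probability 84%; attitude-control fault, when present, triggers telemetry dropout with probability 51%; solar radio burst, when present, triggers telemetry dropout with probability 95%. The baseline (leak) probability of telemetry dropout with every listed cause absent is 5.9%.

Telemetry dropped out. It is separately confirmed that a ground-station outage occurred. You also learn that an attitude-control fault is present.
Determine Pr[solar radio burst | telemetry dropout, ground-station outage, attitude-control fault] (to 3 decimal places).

Pr[solar radio burst | telemetry dropout, ground-station outage, attitude-control fault] ≈ 0.293

Under noisy-OR, P(telemetry dropout | causes) = 1 − (1−0.059)·∏(1−qᵢ) over the active causes.
Weight on solar radio burst=true, given the evidence: 0.996311·0.278 = 0.276974
Denominator P(telemetry dropout | ground-station outage, attitude-control fault): 0.926226·0.722 + 0.996311·0.278 = 0.945709
Posterior = 0.276974 / 0.945709 ≈ 0.293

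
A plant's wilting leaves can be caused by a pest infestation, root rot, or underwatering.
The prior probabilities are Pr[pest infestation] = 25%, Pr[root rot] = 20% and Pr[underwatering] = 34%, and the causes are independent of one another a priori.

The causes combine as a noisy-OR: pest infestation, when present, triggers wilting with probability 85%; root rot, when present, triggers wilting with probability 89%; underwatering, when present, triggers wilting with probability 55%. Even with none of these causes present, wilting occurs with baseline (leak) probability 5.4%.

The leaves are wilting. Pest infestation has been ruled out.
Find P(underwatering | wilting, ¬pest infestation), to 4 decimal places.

Under noisy-OR, P(wilting | causes) = 1 − (1−0.054)·∏(1−qᵢ) over the active causes.
Numerator (weight on configurations with underwatering): 0.156210 + 0.064816 = 0.221026
Denominator P(wilting | ¬pest infestation): 0.054×0.8×0.66 + 0.5743×0.8×0.34 + 0.89594×0.2×0.66 + 0.953173×0.2×0.34 = 0.367802
P(underwatering | wilting, ¬pest infestation) = 0.221026/0.367802 ≈ 0.6009

P(underwatering | wilting, ¬pest infestation) ≈ 0.6009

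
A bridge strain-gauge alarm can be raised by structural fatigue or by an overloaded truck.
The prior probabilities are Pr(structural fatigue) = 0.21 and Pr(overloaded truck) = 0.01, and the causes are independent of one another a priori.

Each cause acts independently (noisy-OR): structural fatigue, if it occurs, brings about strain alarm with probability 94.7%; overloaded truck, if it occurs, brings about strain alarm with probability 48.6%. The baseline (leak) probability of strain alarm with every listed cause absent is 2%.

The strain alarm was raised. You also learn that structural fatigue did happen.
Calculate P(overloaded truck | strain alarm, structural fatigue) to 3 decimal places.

Under noisy-OR, P(strain alarm | causes) = 1 − (1−0.02)·∏(1−qᵢ) over the active causes.
Numerator (weight on configurations with overloaded truck): 0.973303*0.01 = 0.009733
Denominator P(strain alarm | structural fatigue): 0.94806*0.99 + 0.973303*0.01 = 0.948312
P(overloaded truck | strain alarm, structural fatigue) = 0.009733/0.948312 ≈ 0.010

P(overloaded truck | strain alarm, structural fatigue) ≈ 0.010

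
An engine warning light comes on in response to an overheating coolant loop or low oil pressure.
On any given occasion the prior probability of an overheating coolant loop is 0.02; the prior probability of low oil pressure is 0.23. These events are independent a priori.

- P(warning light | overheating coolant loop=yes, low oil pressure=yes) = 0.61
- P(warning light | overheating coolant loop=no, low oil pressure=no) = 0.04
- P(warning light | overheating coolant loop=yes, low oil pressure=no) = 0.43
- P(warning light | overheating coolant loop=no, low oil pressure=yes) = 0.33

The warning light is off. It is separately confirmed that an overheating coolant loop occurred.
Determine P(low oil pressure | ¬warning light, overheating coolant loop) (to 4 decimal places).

P(low oil pressure | ¬warning light, overheating coolant loop) ≈ 0.1697

For the numerator, keep only low oil pressure=true terms: 0.39×0.23 = 0.089700
Normalizer over all consistent configurations: 0.57×0.77 + 0.39×0.23 = 0.528600
Posterior = 0.089700 / 0.528600 ≈ 0.1697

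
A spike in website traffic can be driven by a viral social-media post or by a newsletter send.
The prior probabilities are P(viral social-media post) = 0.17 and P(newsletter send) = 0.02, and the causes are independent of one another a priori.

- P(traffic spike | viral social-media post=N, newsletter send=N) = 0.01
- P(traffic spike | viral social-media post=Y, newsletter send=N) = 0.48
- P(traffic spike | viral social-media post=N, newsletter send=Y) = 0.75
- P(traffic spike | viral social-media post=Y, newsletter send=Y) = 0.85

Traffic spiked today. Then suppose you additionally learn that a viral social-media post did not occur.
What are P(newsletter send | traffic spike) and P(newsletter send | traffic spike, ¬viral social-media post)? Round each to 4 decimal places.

By total probability over the 4 (viral social-media post, newsletter send) configurations:
  P(traffic spike) = 0.01*0.83*0.98 + 0.75*0.83*0.02 + 0.48*0.17*0.98 + 0.85*0.17*0.02
        = 0.008134 + 0.012450 + 0.079968 + 0.002890 = 0.103442
Configurations with newsletter send contribute 0.015340, so
  P(newsletter send | traffic spike) = 0.015340 / 0.103442 ≈ 0.1483

Now condition on the additional information:
Sum P(traffic spike|·) weighted by the priors over both values of newsletter send:
  P(traffic spike | ¬viral social-media post) = 0.01·0.98 + 0.75·0.02
        = 0.009800 + 0.015000 = 0.024800
Configurations with newsletter send contribute 0.015000, so
  P(newsletter send | traffic spike, ¬viral social-media post) = 0.015000 / 0.024800 ≈ 0.6048

P(newsletter send | traffic spike) ≈ 0.1483; P(newsletter send | traffic spike, ¬viral social-media post) ≈ 0.6048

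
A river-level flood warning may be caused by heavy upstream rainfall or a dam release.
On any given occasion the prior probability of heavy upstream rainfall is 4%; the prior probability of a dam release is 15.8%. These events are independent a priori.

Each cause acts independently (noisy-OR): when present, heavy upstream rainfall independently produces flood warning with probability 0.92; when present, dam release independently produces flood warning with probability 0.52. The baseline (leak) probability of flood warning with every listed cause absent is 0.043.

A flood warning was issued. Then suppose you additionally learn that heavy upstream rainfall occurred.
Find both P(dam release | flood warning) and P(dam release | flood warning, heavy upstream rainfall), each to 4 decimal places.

Under noisy-OR, P(flood warning | causes) = 1 − (1−0.043)·∏(1−qᵢ) over the active causes.
P(flood warning) = 0.043*0.96*0.842 + 0.54064*0.96*0.158 + 0.92344*0.04*0.842 + 0.963251*0.04*0.158 = 0.034758 + 0.082004 + 0.031101 + 0.006088 = 0.153951
Of this, 0.088092 comes from 0.082004 + 0.006088 (the dam release=true cases).
P(dam release | flood warning) = 0.088092 / 0.153951 ≈ 0.5722

With the extra evidence:
P(flood warning | heavy upstream rainfall) = 0.92344*0.842 + 0.963251*0.158 = 0.777536 + 0.152194 = 0.929730
Of this, 0.152194 comes from 0.963251*0.158 (the dam release=true cases).
Hence the posterior is 0.152194/0.929730 ≈ 0.1637.
— heavy upstream rainfall explains away the evidence for dam release.

P(dam release | flood warning) ≈ 0.5722; P(dam release | flood warning, heavy upstream rainfall) ≈ 0.1637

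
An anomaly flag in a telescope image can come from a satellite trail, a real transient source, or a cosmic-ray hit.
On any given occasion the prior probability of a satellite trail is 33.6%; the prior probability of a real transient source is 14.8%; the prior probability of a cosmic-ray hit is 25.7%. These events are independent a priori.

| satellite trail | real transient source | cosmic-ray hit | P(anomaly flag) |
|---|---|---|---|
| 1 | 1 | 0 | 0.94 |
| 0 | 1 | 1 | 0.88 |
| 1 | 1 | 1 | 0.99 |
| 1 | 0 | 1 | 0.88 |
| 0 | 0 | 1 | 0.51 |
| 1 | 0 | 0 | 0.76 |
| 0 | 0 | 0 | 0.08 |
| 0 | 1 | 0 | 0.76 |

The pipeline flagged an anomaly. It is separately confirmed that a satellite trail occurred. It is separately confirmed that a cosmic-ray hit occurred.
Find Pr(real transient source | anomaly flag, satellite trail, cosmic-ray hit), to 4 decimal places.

Pr(real transient source | anomaly flag, satellite trail, cosmic-ray hit) ≈ 0.1635

By total probability over both values of real transient source:
  P(anomaly flag | satellite trail, cosmic-ray hit) = 0.88×0.852 + 0.99×0.148
        = 0.749760 + 0.146520 = 0.896280
The terms with real transient source present sum to 0.146520, so
  P(real transient source | anomaly flag, satellite trail, cosmic-ray hit) = 0.146520 / 0.896280 ≈ 0.1635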